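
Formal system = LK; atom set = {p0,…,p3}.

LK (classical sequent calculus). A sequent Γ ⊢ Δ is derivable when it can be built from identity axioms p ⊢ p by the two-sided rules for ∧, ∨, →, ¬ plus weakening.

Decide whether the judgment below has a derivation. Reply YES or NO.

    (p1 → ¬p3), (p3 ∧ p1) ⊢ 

Derivation trace:
[∧L] (p1 → ¬p3), (p3 ∧ p1) ⊢ 
  [→L] p1, p3, (p1 → ¬p3) ⊢ 
    [Ax] p1 ⊢ p1
    [¬L] p3, ¬p3 ⊢ 
      [Ax] p3 ⊢ p3

Result: YES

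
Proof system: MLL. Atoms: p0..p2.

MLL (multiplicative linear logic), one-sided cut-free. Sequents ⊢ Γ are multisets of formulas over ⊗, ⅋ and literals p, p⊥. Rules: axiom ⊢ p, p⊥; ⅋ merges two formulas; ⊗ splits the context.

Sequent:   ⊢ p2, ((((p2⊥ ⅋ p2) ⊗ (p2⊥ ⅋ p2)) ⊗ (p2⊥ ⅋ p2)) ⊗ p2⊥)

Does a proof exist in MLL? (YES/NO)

Derivation (root first):
[⊗]  ⊢ p2, ((((p2⊥ ⅋ p2) ⊗ (p2⊥ ⅋ p2)) ⊗ (p2⊥ ⅋ p2)) ⊗ p2⊥)
  [⊗]  ⊢ (((p2⊥ ⅋ p2) ⊗ (p2⊥ ⅋ p2)) ⊗ (p2⊥ ⅋ p2))
    [⊗]  ⊢ ((p2⊥ ⅋ p2) ⊗ (p2⊥ ⅋ p2))
      [⅋]  ⊢ (p2⊥ ⅋ p2)
        [Ax]  ⊢ p2, p2⊥
      [⅋]  ⊢ (p2⊥ ⅋ p2)
        [Ax]  ⊢ p2, p2⊥
    [⅋]  ⊢ (p2⊥ ⅋ p2)
      [Ax]  ⊢ p2, p2⊥
  [Ax]  ⊢ p2, p2⊥

Result: YES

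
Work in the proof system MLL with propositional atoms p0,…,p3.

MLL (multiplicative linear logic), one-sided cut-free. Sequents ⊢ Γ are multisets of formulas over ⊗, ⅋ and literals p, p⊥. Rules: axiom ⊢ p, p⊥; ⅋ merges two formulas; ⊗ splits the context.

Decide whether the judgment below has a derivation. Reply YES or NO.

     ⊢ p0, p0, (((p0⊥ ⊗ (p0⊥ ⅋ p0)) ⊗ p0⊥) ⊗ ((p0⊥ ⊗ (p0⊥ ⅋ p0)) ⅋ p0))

Derivation trace:
[⊗]  ⊢ p0, p0, (((p0⊥ ⊗ (p0⊥ ⅋ p0)) ⊗ p0⊥) ⊗ ((p0⊥ ⊗ (p0⊥ ⅋ p0)) ⅋ p0))
  [⊗]  ⊢ p0, p0, ((p0⊥ ⊗ (p0⊥ ⅋ p0)) ⊗ p0⊥)
    [⊗]  ⊢ p0, (p0⊥ ⊗ (p0⊥ ⅋ p0))
      [Ax]  ⊢ p0, p0⊥
      [⅋]  ⊢ (p0⊥ ⅋ p0)
        [Ax]  ⊢ p0, p0⊥
    [Ax]  ⊢ p0, p0⊥
  [⅋]  ⊢ ((p0⊥ ⊗ (p0⊥ ⅋ p0)) ⅋ p0)
    [⊗]  ⊢ p0, (p0⊥ ⊗ (p0⊥ ⅋ p0))
      [Ax]  ⊢ p0, p0⊥
      [⅋]  ⊢ (p0⊥ ⅋ p0)
        [Ax]  ⊢ p0, p0⊥

Result: YES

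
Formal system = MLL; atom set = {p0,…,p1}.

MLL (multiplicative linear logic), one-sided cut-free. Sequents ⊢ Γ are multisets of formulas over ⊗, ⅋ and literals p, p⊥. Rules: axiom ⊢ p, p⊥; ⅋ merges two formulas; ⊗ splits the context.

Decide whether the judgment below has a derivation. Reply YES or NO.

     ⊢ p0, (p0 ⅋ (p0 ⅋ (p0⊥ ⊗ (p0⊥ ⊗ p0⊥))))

Derivation (root first):
[⅋]  ⊢ p0, (p0 ⅋ (p0 ⅋ (p0⊥ ⊗ (p0⊥ ⊗ p0⊥))))
  [⅋]  ⊢ p0, p0, (p0 ⅋ (p0⊥ ⊗ (p0⊥ ⊗ p0⊥)))
    [⊗]  ⊢ p0, p0, p0, (p0⊥ ⊗ (p0⊥ ⊗ p0⊥))
      [Ax]  ⊢ p0, p0⊥
      [⊗]  ⊢ p0, p0, (p0⊥ ⊗ p0⊥)
        [Ax]  ⊢ p0, p0⊥
        [Ax]  ⊢ p0, p0⊥

Result: YES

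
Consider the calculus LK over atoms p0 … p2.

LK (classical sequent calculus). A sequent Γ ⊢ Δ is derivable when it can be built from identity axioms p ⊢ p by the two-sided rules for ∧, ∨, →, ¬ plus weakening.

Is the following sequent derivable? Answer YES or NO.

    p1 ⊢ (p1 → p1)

Derivation trace:
[→R] p1 ⊢ (p1 → p1)
  [WL] p1, p1 ⊢ p1
    [Ax] p1 ⊢ p1

Result: YES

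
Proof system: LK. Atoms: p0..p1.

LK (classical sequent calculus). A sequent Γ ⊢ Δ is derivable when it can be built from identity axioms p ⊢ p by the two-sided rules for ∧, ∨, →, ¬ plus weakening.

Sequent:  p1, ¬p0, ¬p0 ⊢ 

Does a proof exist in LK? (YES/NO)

Truth-table refutation:
  v=00: Γ:[p1=F, ¬p0=T, ¬p0=T] Δ:[] refutes=False
  v=01: Γ:[p1=T, ¬p0=T, ¬p0=T] Δ:[] refutes=True  ← countermodel

Result: NO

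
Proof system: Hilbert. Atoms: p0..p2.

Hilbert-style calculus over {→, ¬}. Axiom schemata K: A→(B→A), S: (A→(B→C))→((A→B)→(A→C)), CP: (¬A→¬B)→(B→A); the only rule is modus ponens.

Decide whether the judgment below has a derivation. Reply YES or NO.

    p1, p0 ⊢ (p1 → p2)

Truth-table refutation:
  v=000: Γ:[p1=F, p0=F] Δ:[(p1 → p2)=T] refutes=False
  v=001: Γ:[p1=F, p0=F] Δ:[(p1 → p2)=T] refutes=False
  v=010: Γ:[p1=T, p0=F] Δ:[(p1 → p2)=F] refutes=False
  v=011: Γ:[p1=T, p0=F] Δ:[(p1 → p2)=T] refutes=False
  v=100: Γ:[p1=F, p0=T] Δ:[(p1 → p2)=T] refutes=False
  v=101: Γ:[p1=F, p0=T] Δ:[(p1 → p2)=T] refutes=False
  v=110: Γ:[p1=T, p0=T] Δ:[(p1 → p2)=F] refutes=True  ← countermodel

Result: NO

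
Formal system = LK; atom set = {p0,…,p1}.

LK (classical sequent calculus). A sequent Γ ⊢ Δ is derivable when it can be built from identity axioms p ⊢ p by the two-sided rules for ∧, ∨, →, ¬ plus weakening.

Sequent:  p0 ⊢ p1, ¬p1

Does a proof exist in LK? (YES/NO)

Derivation trace:
[WL] p0 ⊢ p1, ¬p1
  [¬R]  ⊢ p1, ¬p1
    [Ax] p1 ⊢ p1

Result: YES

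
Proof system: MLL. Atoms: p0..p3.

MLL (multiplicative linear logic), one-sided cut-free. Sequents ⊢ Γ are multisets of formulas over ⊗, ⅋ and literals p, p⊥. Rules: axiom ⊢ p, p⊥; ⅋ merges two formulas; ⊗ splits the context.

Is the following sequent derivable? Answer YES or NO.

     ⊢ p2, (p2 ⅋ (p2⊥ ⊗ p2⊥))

Derivation trace:
[⅋]  ⊢ p2, (p2 ⅋ (p2⊥ ⊗ p2⊥))
  [⊗]  ⊢ p2, p2, (p2⊥ ⊗ p2⊥)
    [Ax]  ⊢ p2, p2⊥
    [Ax]  ⊢ p2, p2⊥

Result: YES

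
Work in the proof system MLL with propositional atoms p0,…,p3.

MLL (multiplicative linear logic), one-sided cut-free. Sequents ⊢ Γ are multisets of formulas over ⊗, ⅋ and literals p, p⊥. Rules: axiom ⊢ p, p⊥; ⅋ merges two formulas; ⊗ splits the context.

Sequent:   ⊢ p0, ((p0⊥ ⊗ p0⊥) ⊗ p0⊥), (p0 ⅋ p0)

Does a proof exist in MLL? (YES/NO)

Derivation trace:
[⅋]  ⊢ p0, ((p0⊥ ⊗ p0⊥) ⊗ p0⊥), (p0 ⅋ p0)
  [⊗]  ⊢ p0, p0, p0, ((p0⊥ ⊗ p0⊥) ⊗ p0⊥)
    [⊗]  ⊢ p0, p0, (p0⊥ ⊗ p0⊥)
      [Ax]  ⊢ p0, p0⊥
      [Ax]  ⊢ p0, p0⊥
    [Ax]  ⊢ p0, p0⊥

Result: YES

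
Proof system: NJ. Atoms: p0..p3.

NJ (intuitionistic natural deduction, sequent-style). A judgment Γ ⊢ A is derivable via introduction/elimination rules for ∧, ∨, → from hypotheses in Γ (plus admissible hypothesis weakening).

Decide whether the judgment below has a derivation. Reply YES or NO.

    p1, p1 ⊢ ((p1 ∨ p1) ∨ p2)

Derivation trace:
[Wk] p1, p1 ⊢ ((p1 ∨ p1) ∨ p2)
  [∨I₁] p1 ⊢ ((p1 ∨ p1) ∨ p2)
    [∨I₂] p1 ⊢ (p1 ∨ p1)
      [Ax] p1 ⊢ p1

Result: YES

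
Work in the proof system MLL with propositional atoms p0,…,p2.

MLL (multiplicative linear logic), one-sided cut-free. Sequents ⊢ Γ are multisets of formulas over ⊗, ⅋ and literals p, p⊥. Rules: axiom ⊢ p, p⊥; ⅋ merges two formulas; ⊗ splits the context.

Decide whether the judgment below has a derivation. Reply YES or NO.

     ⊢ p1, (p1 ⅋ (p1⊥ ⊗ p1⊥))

Derivation trace:
[⅋]  ⊢ p1, (p1 ⅋ (p1⊥ ⊗ p1⊥))
  [⊗]  ⊢ p1, p1, (p1⊥ ⊗ p1⊥)
    [Ax]  ⊢ p1, p1⊥
    [Ax]  ⊢ p1, p1⊥

Result: YES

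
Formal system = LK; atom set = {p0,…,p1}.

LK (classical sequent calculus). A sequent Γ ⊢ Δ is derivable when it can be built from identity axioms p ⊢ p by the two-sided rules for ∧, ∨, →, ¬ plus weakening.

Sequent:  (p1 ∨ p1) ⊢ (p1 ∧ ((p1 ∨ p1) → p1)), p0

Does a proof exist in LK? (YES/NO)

Proof tree:
[WR] (p1 ∨ p1) ⊢ (p1 ∧ ((p1 ∨ p1) → p1)), p0
  [∧R] (p1 ∨ p1) ⊢ (p1 ∧ ((p1 ∨ p1) → p1))
    [∨L] (p1 ∨ p1) ⊢ p1
      [Ax] p1 ⊢ p1
      [Ax] p1 ⊢ p1
    [→R]  ⊢ ((p1 ∨ p1) → p1)
      [∨L] (p1 ∨ p1) ⊢ p1
        [Ax] p1 ⊢ p1
        [Ax] p1 ⊢ p1

Result: YES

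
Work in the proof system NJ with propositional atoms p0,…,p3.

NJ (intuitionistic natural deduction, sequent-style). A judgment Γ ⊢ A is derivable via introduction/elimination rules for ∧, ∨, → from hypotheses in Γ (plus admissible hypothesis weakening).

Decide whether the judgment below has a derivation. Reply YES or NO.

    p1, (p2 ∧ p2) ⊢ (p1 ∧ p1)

Derivation trace:
[Wk] p1, (p2 ∧ p2) ⊢ (p1 ∧ p1)
  [∧I] p1 ⊢ (p1 ∧ p1)
    [Ax] p1 ⊢ p1
    [Ax] p1 ⊢ p1

Result: YES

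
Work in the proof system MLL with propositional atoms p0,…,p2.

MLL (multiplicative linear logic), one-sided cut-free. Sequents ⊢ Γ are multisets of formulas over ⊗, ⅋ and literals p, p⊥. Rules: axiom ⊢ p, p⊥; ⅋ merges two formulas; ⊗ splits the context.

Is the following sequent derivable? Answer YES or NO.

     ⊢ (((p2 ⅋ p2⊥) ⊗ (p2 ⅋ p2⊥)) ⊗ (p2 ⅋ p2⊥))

Derivation trace:
[⊗]  ⊢ (((p2 ⅋ p2⊥) ⊗ (p2 ⅋ p2⊥)) ⊗ (p2 ⅋ p2⊥))
  [⊗]  ⊢ ((p2 ⅋ p2⊥) ⊗ (p2 ⅋ p2⊥))
    [⅋]  ⊢ (p2 ⅋ p2⊥)
      [Ax]  ⊢ p2, p2⊥
    [⅋]  ⊢ (p2 ⅋ p2⊥)
      [Ax]  ⊢ p2, p2⊥
  [⅋]  ⊢ (p2 ⅋ p2⊥)
    [Ax]  ⊢ p2, p2⊥

Result: YES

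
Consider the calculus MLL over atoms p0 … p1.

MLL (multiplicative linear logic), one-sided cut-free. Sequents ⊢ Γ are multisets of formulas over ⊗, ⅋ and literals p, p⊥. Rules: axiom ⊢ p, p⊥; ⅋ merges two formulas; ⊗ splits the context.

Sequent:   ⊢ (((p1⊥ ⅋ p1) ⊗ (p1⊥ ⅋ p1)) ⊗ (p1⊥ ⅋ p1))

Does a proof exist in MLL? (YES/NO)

Proof tree:
[⊗]  ⊢ (((p1⊥ ⅋ p1) ⊗ (p1⊥ ⅋ p1)) ⊗ (p1⊥ ⅋ p1))
  [⊗]  ⊢ ((p1⊥ ⅋ p1) ⊗ (p1⊥ ⅋ p1))
    [⅋]  ⊢ (p1⊥ ⅋ p1)
      [Ax]  ⊢ p1, p1⊥
    [⅋]  ⊢ (p1⊥ ⅋ p1)
      [Ax]  ⊢ p1, p1⊥
  [⅋]  ⊢ (p1⊥ ⅋ p1)
    [Ax]  ⊢ p1, p1⊥

Result: YES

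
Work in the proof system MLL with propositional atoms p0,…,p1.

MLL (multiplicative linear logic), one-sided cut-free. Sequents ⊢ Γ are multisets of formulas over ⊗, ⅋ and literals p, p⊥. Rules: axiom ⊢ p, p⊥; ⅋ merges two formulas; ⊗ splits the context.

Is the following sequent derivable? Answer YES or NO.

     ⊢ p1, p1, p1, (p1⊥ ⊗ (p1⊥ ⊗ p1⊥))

Derivation (root first):
[⊗]  ⊢ p1, p1, p1, (p1⊥ ⊗ (p1⊥ ⊗ p1⊥))
  [Ax]  ⊢ p1, p1⊥
  [⊗]  ⊢ p1, p1, (p1⊥ ⊗ p1⊥)
    [Ax]  ⊢ p1, p1⊥
    [Ax]  ⊢ p1, p1⊥

Result: YES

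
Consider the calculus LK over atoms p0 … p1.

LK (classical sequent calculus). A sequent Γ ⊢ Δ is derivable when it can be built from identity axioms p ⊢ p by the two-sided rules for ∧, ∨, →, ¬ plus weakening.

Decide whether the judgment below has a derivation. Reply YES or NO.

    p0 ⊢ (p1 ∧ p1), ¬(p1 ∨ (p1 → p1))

Truth-table refutation:
  v=00: Γ:[p0=F] Δ:[(p1 ∧ p1)=F, ¬(p1 ∨ (p1 → p1))=F] refutes=False
  v=01: Γ:[p0=F] Δ:[(p1 ∧ p1)=T, ¬(p1 ∨ (p1 → p1))=F] refutes=False
  v=10: Γ:[p0=T] Δ:[(p1 ∧ p1)=F, ¬(p1 ∨ (p1 → p1))=F] refutes=True  ← countermodel

Result: NO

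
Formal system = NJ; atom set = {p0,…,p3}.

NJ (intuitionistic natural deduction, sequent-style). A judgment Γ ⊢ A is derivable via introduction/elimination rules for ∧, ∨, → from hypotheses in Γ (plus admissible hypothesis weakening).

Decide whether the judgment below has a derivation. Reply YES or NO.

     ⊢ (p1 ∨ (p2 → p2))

Derivation (root first):
[∨I₂]  ⊢ (p1 ∨ (p2 → p2))
  [→I]  ⊢ (p2 → p2)
    [Ax] p2 ⊢ p2

Result: YES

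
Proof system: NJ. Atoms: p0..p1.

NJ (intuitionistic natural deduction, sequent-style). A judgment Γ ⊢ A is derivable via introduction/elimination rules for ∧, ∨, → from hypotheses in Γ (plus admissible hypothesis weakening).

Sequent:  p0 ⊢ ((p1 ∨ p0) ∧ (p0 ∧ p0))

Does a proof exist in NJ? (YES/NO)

Derivation (root first):
[∧I] p0 ⊢ ((p1 ∨ p0) ∧ (p0 ∧ p0))
  [∨I₂] p0 ⊢ (p1 ∨ p0)
    [Ax] p0 ⊢ p0
  [∧I] p0 ⊢ (p0 ∧ p0)
    [Ax] p0 ⊢ p0
    [Ax] p0 ⊢ p0

Result: YES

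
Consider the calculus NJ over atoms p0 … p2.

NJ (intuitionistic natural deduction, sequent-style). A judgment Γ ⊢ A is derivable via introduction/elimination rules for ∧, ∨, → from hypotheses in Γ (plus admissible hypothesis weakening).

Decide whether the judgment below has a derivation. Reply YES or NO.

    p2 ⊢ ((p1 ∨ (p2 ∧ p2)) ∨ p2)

Derivation trace:
[∨I₁] p2 ⊢ ((p1 ∨ (p2 ∧ p2)) ∨ p2)
  [∨I₂] p2 ⊢ (p1 ∨ (p2 ∧ p2))
    [∧I] p2 ⊢ (p2 ∧ p2)
      [Ax] p2 ⊢ p2
      [Ax] p2 ⊢ p2

Result: YES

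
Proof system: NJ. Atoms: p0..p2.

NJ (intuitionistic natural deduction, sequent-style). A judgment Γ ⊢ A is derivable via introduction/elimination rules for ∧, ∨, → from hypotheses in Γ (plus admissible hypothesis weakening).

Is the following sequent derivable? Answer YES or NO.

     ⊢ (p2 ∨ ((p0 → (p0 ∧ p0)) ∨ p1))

Derivation trace:
[∨I₂]  ⊢ (p2 ∨ ((p0 → (p0 ∧ p0)) ∨ p1))
  [∨I₁]  ⊢ ((p0 → (p0 ∧ p0)) ∨ p1)
    [→I]  ⊢ (p0 → (p0 ∧ p0))
      [∧I] p0 ⊢ (p0 ∧ p0)
        [Ax] p0 ⊢ p0
        [Ax] p0 ⊢ p0

Result: YES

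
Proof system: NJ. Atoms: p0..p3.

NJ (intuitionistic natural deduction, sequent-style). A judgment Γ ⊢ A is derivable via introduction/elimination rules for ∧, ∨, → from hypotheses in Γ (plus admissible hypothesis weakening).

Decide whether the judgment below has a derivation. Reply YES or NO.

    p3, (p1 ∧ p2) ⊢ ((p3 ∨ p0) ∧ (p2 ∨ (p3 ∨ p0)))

Derivation (root first):
[Wk] p3, (p1 ∧ p2) ⊢ ((p3 ∨ p0) ∧ (p2 ∨ (p3 ∨ p0)))
  [∧I] p3 ⊢ ((p3 ∨ p0) ∧ (p2 ∨ (p3 ∨ p0)))
    [∨I₁] p3 ⊢ (p3 ∨ p0)
      [Ax] p3 ⊢ p3
    [∨I₂] p3 ⊢ (p2 ∨ (p3 ∨ p0))
      [∨I₁] p3 ⊢ (p3 ∨ p0)
        [Ax] p3 ⊢ p3

Result: YES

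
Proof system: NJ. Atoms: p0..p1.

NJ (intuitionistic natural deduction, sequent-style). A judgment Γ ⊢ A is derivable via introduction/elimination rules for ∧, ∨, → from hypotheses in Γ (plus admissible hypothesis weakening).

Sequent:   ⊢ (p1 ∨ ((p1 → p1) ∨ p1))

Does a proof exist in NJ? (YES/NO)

Derivation (root first):
[∨I₂]  ⊢ (p1 ∨ ((p1 → p1) ∨ p1))
  [∨I₁]  ⊢ ((p1 → p1) ∨ p1)
    [→I]  ⊢ (p1 → p1)
      [Ax] p1 ⊢ p1

Result: YES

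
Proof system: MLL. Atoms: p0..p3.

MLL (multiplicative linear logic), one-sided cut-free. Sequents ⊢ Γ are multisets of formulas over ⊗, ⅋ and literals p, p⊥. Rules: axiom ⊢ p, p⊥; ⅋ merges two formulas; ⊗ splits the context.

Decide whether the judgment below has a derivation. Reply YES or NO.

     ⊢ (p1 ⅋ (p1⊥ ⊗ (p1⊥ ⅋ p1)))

Derivation (root first):
[⅋]  ⊢ (p1 ⅋ (p1⊥ ⊗ (p1⊥ ⅋ p1)))
  [⊗]  ⊢ p1, (p1⊥ ⊗ (p1⊥ ⅋ p1))
    [Ax]  ⊢ p1, p1⊥
    [⅋]  ⊢ (p1⊥ ⅋ p1)
      [Ax]  ⊢ p1, p1⊥

Result: YES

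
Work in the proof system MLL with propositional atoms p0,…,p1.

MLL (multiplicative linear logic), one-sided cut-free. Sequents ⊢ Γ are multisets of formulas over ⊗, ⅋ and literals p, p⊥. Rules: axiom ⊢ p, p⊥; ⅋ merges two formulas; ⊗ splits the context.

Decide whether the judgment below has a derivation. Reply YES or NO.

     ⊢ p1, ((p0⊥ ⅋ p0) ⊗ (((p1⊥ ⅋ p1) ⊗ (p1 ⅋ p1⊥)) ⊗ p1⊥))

Derivation trace:
[⊗]  ⊢ p1, ((p0⊥ ⅋ p0) ⊗ (((p1⊥ ⅋ p1) ⊗ (p1 ⅋ p1⊥)) ⊗ p1⊥))
  [⅋]  ⊢ (p0⊥ ⅋ p0)
    [Ax]  ⊢ p0, p0⊥
  [⊗]  ⊢ p1, (((p1⊥ ⅋ p1) ⊗ (p1 ⅋ p1⊥)) ⊗ p1⊥)
    [⊗]  ⊢ ((p1⊥ ⅋ p1) ⊗ (p1 ⅋ p1⊥))
      [⅋]  ⊢ (p1⊥ ⅋ p1)
        [Ax]  ⊢ p1, p1⊥
      [⅋]  ⊢ (p1 ⅋ p1⊥)
        [Ax]  ⊢ p1, p1⊥
    [Ax]  ⊢ p1, p1⊥

Result: YES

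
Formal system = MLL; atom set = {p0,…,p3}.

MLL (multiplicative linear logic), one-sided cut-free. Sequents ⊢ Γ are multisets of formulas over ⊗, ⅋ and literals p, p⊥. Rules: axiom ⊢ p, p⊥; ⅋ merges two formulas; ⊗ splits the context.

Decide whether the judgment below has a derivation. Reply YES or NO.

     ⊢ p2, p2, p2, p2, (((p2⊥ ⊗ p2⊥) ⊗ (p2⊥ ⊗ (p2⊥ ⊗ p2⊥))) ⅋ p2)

Proof tree:
[⅋]  ⊢ p2, p2, p2, p2, (((p2⊥ ⊗ p2⊥) ⊗ (p2⊥ ⊗ (p2⊥ ⊗ p2⊥))) ⅋ p2)
  [⊗]  ⊢ p2, p2, p2, p2, p2, ((p2⊥ ⊗ p2⊥) ⊗ (p2⊥ ⊗ (p2⊥ ⊗ p2⊥)))
    [⊗]  ⊢ p2, p2, (p2⊥ ⊗ p2⊥)
      [Ax]  ⊢ p2, p2⊥
      [Ax]  ⊢ p2, p2⊥
    [⊗]  ⊢ p2, p2, p2, (p2⊥ ⊗ (p2⊥ ⊗ p2⊥))
      [Ax]  ⊢ p2, p2⊥
      [⊗]  ⊢ p2, p2, (p2⊥ ⊗ p2⊥)
        [Ax]  ⊢ p2, p2⊥
        [Ax]  ⊢ p2, p2⊥

Result: YES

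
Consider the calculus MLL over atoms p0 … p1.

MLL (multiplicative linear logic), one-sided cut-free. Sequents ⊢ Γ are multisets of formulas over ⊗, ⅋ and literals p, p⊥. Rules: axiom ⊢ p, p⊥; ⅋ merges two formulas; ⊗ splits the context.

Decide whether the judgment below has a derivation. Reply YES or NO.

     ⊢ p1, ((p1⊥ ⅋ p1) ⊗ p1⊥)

Derivation (root first):
[⊗]  ⊢ p1, ((p1⊥ ⅋ p1) ⊗ p1⊥)
  [⅋]  ⊢ (p1⊥ ⅋ p1)
    [Ax]  ⊢ p1, p1⊥
  [Ax]  ⊢ p1, p1⊥

Result: YES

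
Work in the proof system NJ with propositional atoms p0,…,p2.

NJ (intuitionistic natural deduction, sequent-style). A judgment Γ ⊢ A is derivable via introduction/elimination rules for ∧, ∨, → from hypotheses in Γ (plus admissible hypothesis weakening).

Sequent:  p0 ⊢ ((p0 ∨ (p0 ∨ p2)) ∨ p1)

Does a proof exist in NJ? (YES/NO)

Derivation trace:
[∨I₁] p0 ⊢ ((p0 ∨ (p0 ∨ p2)) ∨ p1)
  [∨I₂] p0 ⊢ (p0 ∨ (p0 ∨ p2))
    [∨I₁] p0 ⊢ (p0 ∨ p2)
      [Ax] p0 ⊢ p0

Result: YES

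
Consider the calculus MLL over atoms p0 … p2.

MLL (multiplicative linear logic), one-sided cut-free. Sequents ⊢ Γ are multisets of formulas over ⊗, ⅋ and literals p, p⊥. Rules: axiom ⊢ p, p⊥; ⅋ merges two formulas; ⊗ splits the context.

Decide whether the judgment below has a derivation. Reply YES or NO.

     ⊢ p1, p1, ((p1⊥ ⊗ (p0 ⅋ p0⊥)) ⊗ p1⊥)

Proof tree:
[⊗]  ⊢ p1, p1, ((p1⊥ ⊗ (p0 ⅋ p0⊥)) ⊗ p1⊥)
  [⊗]  ⊢ p1, (p1⊥ ⊗ (p0 ⅋ p0⊥))
    [Ax]  ⊢ p1, p1⊥
    [⅋]  ⊢ (p0 ⅋ p0⊥)
      [Ax]  ⊢ p0, p0⊥
  [Ax]  ⊢ p1, p1⊥

Result: YES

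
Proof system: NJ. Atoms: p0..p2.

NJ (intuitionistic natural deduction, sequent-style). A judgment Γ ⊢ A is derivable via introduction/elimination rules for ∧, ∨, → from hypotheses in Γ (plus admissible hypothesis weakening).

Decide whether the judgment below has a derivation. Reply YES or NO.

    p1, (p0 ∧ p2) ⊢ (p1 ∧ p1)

Derivation trace:
[Wk] p1, (p0 ∧ p2) ⊢ (p1 ∧ p1)
  [∧I] p1 ⊢ (p1 ∧ p1)
    [Ax] p1 ⊢ p1
    [Ax] p1 ⊢ p1

Result: YES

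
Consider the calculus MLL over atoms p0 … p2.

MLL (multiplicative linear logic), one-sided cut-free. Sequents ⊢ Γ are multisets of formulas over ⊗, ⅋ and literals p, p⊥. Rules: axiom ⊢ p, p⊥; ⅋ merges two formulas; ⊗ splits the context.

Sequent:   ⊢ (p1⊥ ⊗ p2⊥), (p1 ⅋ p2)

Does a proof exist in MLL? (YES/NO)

Derivation (root first):
[⅋]  ⊢ (p1⊥ ⊗ p2⊥), (p1 ⅋ p2)
  [⊗]  ⊢ p1, p2, (p1⊥ ⊗ p2⊥)
    [Ax]  ⊢ p1, p1⊥
    [Ax]  ⊢ p2, p2⊥

Result: YES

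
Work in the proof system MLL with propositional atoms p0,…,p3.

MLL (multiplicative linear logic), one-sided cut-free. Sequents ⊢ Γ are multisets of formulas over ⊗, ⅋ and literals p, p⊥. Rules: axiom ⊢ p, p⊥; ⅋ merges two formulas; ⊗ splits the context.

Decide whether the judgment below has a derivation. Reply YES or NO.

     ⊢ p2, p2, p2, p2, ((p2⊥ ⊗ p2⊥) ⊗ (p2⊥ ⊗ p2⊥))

Proof tree:
[⊗]  ⊢ p2, p2, p2, p2, ((p2⊥ ⊗ p2⊥) ⊗ (p2⊥ ⊗ p2⊥))
  [⊗]  ⊢ p2, p2, (p2⊥ ⊗ p2⊥)
    [Ax]  ⊢ p2, p2⊥
    [Ax]  ⊢ p2, p2⊥
  [⊗]  ⊢ p2, p2, (p2⊥ ⊗ p2⊥)
    [Ax]  ⊢ p2, p2⊥
    [Ax]  ⊢ p2, p2⊥

Result: YES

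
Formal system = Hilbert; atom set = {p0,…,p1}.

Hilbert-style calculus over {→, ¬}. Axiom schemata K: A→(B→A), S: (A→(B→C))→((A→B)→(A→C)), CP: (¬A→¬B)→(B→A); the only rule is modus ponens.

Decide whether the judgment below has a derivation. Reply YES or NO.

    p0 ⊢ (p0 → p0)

Proof tree:
[MP] p0 ⊢ (p0 → p0)
  [MP]  ⊢ ((p0 → p0) → (p0 → p0))
    [S]  ⊢ ((p0 → (p0 → p0)) → ((p0 → p0) → (p0 → p0)))
    [K]  ⊢ (p0 → (p0 → p0))
  [MP] p0 ⊢ (p0 → p0)
    [K]  ⊢ (p0 → (p0 → p0))
    [Hyp] p0 ⊢ p0

Result: YES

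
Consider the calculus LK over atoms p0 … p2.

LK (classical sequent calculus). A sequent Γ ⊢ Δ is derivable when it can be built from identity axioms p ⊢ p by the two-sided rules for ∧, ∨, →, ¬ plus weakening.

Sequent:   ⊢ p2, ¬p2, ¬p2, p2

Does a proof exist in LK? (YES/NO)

Proof tree:
[WR]  ⊢ p2, ¬p2, ¬p2, p2
  [¬R]  ⊢ p2, ¬p2, ¬p2
    [WL] p2 ⊢ p2, ¬p2
      [¬R]  ⊢ p2, ¬p2
        [Ax] p2 ⊢ p2

Result: YES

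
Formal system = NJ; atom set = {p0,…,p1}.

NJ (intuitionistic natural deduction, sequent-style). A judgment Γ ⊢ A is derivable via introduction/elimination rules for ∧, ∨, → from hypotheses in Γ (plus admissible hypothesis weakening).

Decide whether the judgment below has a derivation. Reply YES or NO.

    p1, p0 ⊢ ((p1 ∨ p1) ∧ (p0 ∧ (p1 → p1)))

Proof tree:
[∧I] p1, p0 ⊢ ((p1 ∨ p1) ∧ (p0 ∧ (p1 → p1)))
  [∨I₂] p1 ⊢ (p1 ∨ p1)
    [Ax] p1 ⊢ p1
  [∧I] p0 ⊢ (p0 ∧ (p1 → p1))
    [Ax] p0 ⊢ p0
    [→I]  ⊢ (p1 → p1)
      [Ax] p1 ⊢ p1

Result: YES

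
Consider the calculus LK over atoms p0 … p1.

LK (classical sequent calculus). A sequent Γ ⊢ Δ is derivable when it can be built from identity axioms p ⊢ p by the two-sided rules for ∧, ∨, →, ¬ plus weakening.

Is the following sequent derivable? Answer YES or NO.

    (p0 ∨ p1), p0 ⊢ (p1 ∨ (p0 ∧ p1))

Enumerate valuations to refute Γ ⊢ Δ:
  v=00: Γ:[(p0 ∨ p1)=F, p0=F] Δ:[(p1 ∨ (p0 ∧ p1))=F] refutes=False
  v=01: Γ:[(p0 ∨ p1)=T, p0=F] Δ:[(p1 ∨ (p0 ∧ p1))=T] refutes=False
  v=10: Γ:[(p0 ∨ p1)=T, p0=T] Δ:[(p1 ∨ (p0 ∧ p1))=F] refutes=True  ← countermodel

Result: NO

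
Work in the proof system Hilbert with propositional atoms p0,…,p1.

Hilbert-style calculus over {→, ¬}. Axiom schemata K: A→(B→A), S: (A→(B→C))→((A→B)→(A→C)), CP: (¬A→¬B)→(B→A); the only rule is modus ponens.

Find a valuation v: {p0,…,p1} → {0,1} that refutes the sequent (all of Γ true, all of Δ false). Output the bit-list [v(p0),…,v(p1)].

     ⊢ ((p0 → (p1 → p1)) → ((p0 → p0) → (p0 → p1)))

Enumerate valuations to refute Γ ⊢ Δ:
  v=00: Γ:[] Δ:[((p0 → (p1 → p1)) → ((p0 → p0) → (p0 → p1)))=T] refutes=False
  v=01: Γ:[] Δ:[((p0 → (p1 → p1)) → ((p0 → p0) → (p0 → p1)))=T] refutes=False
  v=10: Γ:[] Δ:[((p0 → (p1 → p1)) → ((p0 → p0) → (p0 → p1)))=F] refutes=True  ← countermodel

Result: [1, 0]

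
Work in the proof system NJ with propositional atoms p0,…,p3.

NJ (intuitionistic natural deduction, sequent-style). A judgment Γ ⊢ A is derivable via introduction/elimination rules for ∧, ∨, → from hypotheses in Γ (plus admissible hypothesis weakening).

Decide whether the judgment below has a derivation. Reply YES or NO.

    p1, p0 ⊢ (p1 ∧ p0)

Derivation (root first):
[∧I] p1, p0 ⊢ (p1 ∧ p0)
  [Ax] p1 ⊢ p1
  [→E] p0 ⊢ p0
    [→I]  ⊢ (p0 → p0)
      [Ax] p0 ⊢ p0
    [→E] p0 ⊢ p0
      [→I]  ⊢ (p0 → p0)
        [Ax] p0 ⊢ p0
      [Ax] p0 ⊢ p0

Result: YES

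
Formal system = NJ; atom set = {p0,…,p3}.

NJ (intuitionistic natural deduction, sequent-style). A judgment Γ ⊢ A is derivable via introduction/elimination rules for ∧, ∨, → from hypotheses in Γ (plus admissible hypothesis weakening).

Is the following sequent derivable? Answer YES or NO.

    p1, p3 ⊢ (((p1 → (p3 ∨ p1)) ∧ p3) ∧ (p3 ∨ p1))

Proof tree:
[∧I] p1, p3 ⊢ (((p1 → (p3 ∨ p1)) ∧ p3) ∧ (p3 ∨ p1))
  [∧I] p3 ⊢ ((p1 → (p3 ∨ p1)) ∧ p3)
    [→I]  ⊢ (p1 → (p3 ∨ p1))
      [∨I₂] p1 ⊢ (p3 ∨ p1)
        [Ax] p1 ⊢ p1
    [Ax] p3 ⊢ p3
  [∨I₂] p1 ⊢ (p3 ∨ p1)
    [Ax] p1 ⊢ p1

Result: YES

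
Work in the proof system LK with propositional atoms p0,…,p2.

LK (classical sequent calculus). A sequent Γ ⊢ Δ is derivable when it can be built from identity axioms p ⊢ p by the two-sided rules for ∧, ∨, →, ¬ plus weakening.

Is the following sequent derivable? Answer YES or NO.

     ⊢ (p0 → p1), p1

Search for a countermodel by truth-table:
  v=000: Γ:[] Δ:[(p0 → p1)=T, p1=F] refutes=False
  v=001: Γ:[] Δ:[(p0 → p1)=T, p1=F] refutes=False
  v=010: Γ:[] Δ:[(p0 → p1)=T, p1=T] refutes=False
  v=011: Γ:[] Δ:[(p0 → p1)=T, p1=T] refutes=False
  v=100: Γ:[] Δ:[(p0 → p1)=F, p1=F] refutes=True  ← countermodel

Result: NO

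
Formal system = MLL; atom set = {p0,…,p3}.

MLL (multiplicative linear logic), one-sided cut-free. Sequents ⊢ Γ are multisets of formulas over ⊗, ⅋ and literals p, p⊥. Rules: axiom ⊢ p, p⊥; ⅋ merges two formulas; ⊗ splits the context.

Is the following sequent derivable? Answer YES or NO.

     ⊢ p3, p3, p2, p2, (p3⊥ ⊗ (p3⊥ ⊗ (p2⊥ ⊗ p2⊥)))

Proof tree:
[⊗]  ⊢ p3, p3, p2, p2, (p3⊥ ⊗ (p3⊥ ⊗ (p2⊥ ⊗ p2⊥)))
  [Ax]  ⊢ p3, p3⊥
  [⊗]  ⊢ p3, p2, p2, (p3⊥ ⊗ (p2⊥ ⊗ p2⊥))
    [Ax]  ⊢ p3, p3⊥
    [⊗]  ⊢ p2, p2, (p2⊥ ⊗ p2⊥)
      [Ax]  ⊢ p2, p2⊥
      [Ax]  ⊢ p2, p2⊥

Result: YES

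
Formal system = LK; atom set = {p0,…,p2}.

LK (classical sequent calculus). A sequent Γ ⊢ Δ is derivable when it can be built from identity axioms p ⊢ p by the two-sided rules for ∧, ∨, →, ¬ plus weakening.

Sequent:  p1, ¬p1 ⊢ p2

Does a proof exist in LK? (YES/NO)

Derivation trace:
[WR] p1, ¬p1 ⊢ p2
  [¬L] p1, ¬p1 ⊢ 
    [Ax] p1 ⊢ p1

Result: YES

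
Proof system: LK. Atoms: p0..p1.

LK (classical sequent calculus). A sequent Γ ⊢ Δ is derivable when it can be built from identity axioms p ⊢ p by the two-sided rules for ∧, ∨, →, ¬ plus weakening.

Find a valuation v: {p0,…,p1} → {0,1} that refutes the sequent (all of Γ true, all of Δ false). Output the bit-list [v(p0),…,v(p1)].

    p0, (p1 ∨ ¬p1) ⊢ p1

Truth-table refutation:
  v=00: Γ:[p0=F, (p1 ∨ ¬p1)=T] Δ:[p1=F] refutes=False
  v=01: Γ:[p0=F, (p1 ∨ ¬p1)=T] Δ:[p1=T] refutes=False
  v=10: Γ:[p0=T, (p1 ∨ ¬p1)=T] Δ:[p1=F] refutes=True  ← countermodel

Result: [1, 0]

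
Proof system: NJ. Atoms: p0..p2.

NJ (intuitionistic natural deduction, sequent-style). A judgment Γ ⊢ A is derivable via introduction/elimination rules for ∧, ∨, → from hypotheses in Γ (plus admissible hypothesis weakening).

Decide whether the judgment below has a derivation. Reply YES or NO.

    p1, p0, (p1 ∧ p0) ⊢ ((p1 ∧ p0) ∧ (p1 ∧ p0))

Proof tree:
[Wk] p1, p0, (p1 ∧ p0) ⊢ ((p1 ∧ p0) ∧ (p1 ∧ p0))
  [∧I] p1, p0 ⊢ ((p1 ∧ p0) ∧ (p1 ∧ p0))
    [∧I] p1, p0 ⊢ (p1 ∧ p0)
      [Ax] p1 ⊢ p1
      [Ax] p0 ⊢ p0
    [∧I] p1, p0 ⊢ (p1 ∧ p0)
      [Ax] p1 ⊢ p1
      [Ax] p0 ⊢ p0

Result: YES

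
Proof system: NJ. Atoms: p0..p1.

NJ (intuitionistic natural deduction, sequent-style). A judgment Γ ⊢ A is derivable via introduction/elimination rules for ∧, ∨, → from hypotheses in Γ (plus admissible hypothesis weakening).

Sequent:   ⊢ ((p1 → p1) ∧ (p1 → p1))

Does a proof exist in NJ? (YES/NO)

Proof tree:
[∧I]  ⊢ ((p1 → p1) ∧ (p1 → p1))
  [→I]  ⊢ (p1 → p1)
    [Ax] p1 ⊢ p1
  [→I]  ⊢ (p1 → p1)
    [Ax] p1 ⊢ p1

Result: YES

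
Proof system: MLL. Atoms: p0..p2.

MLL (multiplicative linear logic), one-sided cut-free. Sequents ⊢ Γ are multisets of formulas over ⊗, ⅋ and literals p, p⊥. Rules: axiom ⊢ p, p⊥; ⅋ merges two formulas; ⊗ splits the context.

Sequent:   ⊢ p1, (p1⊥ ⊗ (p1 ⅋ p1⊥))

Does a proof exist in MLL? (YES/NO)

Derivation (root first):
[⊗]  ⊢ p1, (p1⊥ ⊗ (p1 ⅋ p1⊥))
  [Ax]  ⊢ p1, p1⊥
  [⅋]  ⊢ (p1 ⅋ p1⊥)
    [Ax]  ⊢ p1, p1⊥

Result: YES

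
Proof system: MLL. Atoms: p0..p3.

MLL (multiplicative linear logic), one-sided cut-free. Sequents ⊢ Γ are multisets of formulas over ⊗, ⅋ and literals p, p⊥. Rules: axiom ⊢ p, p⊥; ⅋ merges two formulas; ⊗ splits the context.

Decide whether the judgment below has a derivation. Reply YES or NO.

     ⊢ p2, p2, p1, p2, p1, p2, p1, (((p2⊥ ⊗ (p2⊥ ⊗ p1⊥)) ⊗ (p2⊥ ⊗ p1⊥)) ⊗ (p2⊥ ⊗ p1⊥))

Derivation trace:
[⊗]  ⊢ p2, p2, p1, p2, p1, p2, p1, (((p2⊥ ⊗ (p2⊥ ⊗ p1⊥)) ⊗ (p2⊥ ⊗ p1⊥)) ⊗ (p2⊥ ⊗ p1⊥))
  [⊗]  ⊢ p2, p2, p1, p2, p1, ((p2⊥ ⊗ (p2⊥ ⊗ p1⊥)) ⊗ (p2⊥ ⊗ p1⊥))
    [⊗]  ⊢ p2, p2, p1, (p2⊥ ⊗ (p2⊥ ⊗ p1⊥))
      [Ax]  ⊢ p2, p2⊥
      [⊗]  ⊢ p2, p1, (p2⊥ ⊗ p1⊥)
        [Ax]  ⊢ p2, p2⊥
        [Ax]  ⊢ p1, p1⊥
    [⊗]  ⊢ p2, p1, (p2⊥ ⊗ p1⊥)
      [Ax]  ⊢ p2, p2⊥
      [Ax]  ⊢ p1, p1⊥
  [⊗]  ⊢ p2, p1, (p2⊥ ⊗ p1⊥)
    [Ax]  ⊢ p2, p2⊥
    [Ax]  ⊢ p1, p1⊥

Result: YES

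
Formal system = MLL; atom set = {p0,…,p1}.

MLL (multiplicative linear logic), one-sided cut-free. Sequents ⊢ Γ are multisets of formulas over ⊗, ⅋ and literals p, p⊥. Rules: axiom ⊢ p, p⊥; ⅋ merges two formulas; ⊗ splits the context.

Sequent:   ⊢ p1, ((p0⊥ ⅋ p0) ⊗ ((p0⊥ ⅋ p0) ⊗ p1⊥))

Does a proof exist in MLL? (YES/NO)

Proof tree:
[⊗]  ⊢ p1, ((p0⊥ ⅋ p0) ⊗ ((p0⊥ ⅋ p0) ⊗ p1⊥))
  [⅋]  ⊢ (p0⊥ ⅋ p0)
    [Ax]  ⊢ p0, p0⊥
  [⊗]  ⊢ p1, ((p0⊥ ⅋ p0) ⊗ p1⊥)
    [⅋]  ⊢ (p0⊥ ⅋ p0)
      [Ax]  ⊢ p0, p0⊥
    [Ax]  ⊢ p1, p1⊥

Result: YES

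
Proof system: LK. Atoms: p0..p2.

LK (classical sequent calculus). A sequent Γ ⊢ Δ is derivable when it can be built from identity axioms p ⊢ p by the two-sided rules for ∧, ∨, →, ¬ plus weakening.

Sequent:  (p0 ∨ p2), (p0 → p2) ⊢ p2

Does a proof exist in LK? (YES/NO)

Proof tree:
[→L] (p0 ∨ p2), (p0 → p2) ⊢ p2
  [∨L] (p0 ∨ p2) ⊢ p2, p0
    [Ax] p0 ⊢ p0
    [Ax] p2 ⊢ p2
  [Ax] p2 ⊢ p2

Result: YES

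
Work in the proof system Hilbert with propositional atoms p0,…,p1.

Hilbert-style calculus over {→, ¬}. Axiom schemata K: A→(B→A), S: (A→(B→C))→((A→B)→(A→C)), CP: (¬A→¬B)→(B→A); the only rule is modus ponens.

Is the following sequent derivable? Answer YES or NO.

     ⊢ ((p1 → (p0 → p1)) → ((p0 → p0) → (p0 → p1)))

Truth-table refutation:
  v=00: Γ:[] Δ:[((p1 → (p0 → p1)) → ((p0 → p0) → (p0 → p1)))=T] refutes=False
  v=01: Γ:[] Δ:[((p1 → (p0 → p1)) → ((p0 → p0) → (p0 → p1)))=T] refutes=False
  v=10: Γ:[] Δ:[((p1 → (p0 → p1)) → ((p0 → p0) → (p0 → p1)))=F] refutes=True  ← countermodel

Result: NO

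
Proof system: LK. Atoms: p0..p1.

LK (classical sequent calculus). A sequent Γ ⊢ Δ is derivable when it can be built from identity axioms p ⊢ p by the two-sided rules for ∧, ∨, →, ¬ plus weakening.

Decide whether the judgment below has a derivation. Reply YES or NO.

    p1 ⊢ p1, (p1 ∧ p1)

Derivation trace:
[∧R] p1 ⊢ p1, (p1 ∧ p1)
  [WR] p1 ⊢ p1, p1
    [Ax] p1 ⊢ p1
  [WR] p1 ⊢ p1, p1
    [Ax] p1 ⊢ p1

Result: YES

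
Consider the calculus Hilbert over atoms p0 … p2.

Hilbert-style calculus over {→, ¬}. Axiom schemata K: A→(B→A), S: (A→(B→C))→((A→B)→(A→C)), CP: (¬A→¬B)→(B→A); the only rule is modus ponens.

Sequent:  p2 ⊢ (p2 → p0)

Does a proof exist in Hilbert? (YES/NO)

Enumerate valuations to refute Γ ⊢ Δ:
  v=000: Γ:[p2=F] Δ:[(p2 → p0)=T] refutes=False
  v=001: Γ:[p2=T] Δ:[(p2 → p0)=F] refutes=True  ← countermodel

Result: NO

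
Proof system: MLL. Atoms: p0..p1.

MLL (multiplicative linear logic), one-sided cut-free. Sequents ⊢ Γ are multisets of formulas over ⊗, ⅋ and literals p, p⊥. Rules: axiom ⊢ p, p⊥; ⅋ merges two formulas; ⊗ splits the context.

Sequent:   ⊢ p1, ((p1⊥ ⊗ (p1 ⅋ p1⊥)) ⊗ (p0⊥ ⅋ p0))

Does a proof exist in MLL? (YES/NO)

Derivation trace:
[⊗]  ⊢ p1, ((p1⊥ ⊗ (p1 ⅋ p1⊥)) ⊗ (p0⊥ ⅋ p0))
  [⊗]  ⊢ p1, (p1⊥ ⊗ (p1 ⅋ p1⊥))
    [Ax]  ⊢ p1, p1⊥
    [⅋]  ⊢ (p1 ⅋ p1⊥)
      [Ax]  ⊢ p1, p1⊥
  [⅋]  ⊢ (p0⊥ ⅋ p0)
    [Ax]  ⊢ p0, p0⊥

Result: YES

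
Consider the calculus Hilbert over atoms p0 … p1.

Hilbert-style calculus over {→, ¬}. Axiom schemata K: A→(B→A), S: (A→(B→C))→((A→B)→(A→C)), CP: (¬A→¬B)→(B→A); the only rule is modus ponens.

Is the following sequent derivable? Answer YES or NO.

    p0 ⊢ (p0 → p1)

Search for a countermodel by truth-table:
  v=00: Γ:[p0=F] Δ:[(p0 → p1)=T] refutes=False
  v=01: Γ:[p0=F] Δ:[(p0 → p1)=T] refutes=False
  v=10: Γ:[p0=T] Δ:[(p0 → p1)=F] refutes=True  ← countermodel

Result: NO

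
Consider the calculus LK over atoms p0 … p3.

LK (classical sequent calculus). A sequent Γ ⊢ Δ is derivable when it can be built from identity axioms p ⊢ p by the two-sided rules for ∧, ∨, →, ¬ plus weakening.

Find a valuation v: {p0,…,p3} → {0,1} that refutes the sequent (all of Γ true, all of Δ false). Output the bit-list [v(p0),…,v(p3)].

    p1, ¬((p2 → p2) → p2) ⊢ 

Enumerate valuations to refute Γ ⊢ Δ:
  v=0000: Γ:[p1=F, ¬((p2 → p2) → p2)=T] Δ:[] refutes=False
  v=0001: Γ:[p1=F, ¬((p2 → p2) → p2)=T] Δ:[] refutes=False
  v=0010: Γ:[p1=F, ¬((p2 → p2) → p2)=F] Δ:[] refutes=False
  v=0011: Γ:[p1=F, ¬((p2 → p2) → p2)=F] Δ:[] refutes=False
  v=0100: Γ:[p1=T, ¬((p2 → p2) → p2)=T] Δ:[] refutes=True  ← countermodel

Result: [0, 1, 0, 0]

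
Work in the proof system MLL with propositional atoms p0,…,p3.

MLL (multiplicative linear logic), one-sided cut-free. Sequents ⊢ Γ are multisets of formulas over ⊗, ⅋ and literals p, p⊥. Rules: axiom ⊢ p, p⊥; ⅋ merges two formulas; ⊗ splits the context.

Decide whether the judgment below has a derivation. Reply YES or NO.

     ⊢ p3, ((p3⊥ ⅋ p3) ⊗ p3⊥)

Derivation trace:
[⊗]  ⊢ p3, ((p3⊥ ⅋ p3) ⊗ p3⊥)
  [⅋]  ⊢ (p3⊥ ⅋ p3)
    [Ax]  ⊢ p3, p3⊥
  [Ax]  ⊢ p3, p3⊥

Result: YES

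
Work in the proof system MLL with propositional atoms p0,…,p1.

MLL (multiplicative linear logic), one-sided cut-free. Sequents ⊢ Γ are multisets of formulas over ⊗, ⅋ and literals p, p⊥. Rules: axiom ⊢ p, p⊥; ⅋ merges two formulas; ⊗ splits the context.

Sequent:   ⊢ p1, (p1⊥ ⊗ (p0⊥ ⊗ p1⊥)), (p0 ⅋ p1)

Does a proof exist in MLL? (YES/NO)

Proof tree:
[⅋]  ⊢ p1, (p1⊥ ⊗ (p0⊥ ⊗ p1⊥)), (p0 ⅋ p1)
  [⊗]  ⊢ p1, p0, p1, (p1⊥ ⊗ (p0⊥ ⊗ p1⊥))
    [Ax]  ⊢ p1, p1⊥
    [⊗]  ⊢ p0, p1, (p0⊥ ⊗ p1⊥)
      [Ax]  ⊢ p0, p0⊥
      [Ax]  ⊢ p1, p1⊥

Result: YES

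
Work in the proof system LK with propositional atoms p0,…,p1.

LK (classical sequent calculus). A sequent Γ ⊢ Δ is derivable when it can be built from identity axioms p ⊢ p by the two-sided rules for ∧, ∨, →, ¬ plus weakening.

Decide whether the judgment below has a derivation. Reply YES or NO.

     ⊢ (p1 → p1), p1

Derivation trace:
[WR]  ⊢ (p1 → p1), p1
  [→R]  ⊢ (p1 → p1)
    [Ax] p1 ⊢ p1

Result: YES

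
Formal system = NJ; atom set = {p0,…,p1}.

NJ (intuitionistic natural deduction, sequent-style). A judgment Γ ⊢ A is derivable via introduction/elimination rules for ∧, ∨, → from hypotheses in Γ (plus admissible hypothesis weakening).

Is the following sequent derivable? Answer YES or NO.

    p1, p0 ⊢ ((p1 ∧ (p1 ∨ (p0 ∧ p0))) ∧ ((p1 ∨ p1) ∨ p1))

Proof tree:
[∧I] p1, p0 ⊢ ((p1 ∧ (p1 ∨ (p0 ∧ p0))) ∧ ((p1 ∨ p1) ∨ p1))
  [∧I] p1, p0 ⊢ (p1 ∧ (p1 ∨ (p0 ∧ p0)))
    [Ax] p1 ⊢ p1
    [∨I₂] p0 ⊢ (p1 ∨ (p0 ∧ p0))
      [∧I] p0 ⊢ (p0 ∧ p0)
        [Ax] p0 ⊢ p0
        [Ax] p0 ⊢ p0
  [∨I₁] p1 ⊢ ((p1 ∨ p1) ∨ p1)
    [∨I₁] p1 ⊢ (p1 ∨ p1)
      [Ax] p1 ⊢ p1

Result: YES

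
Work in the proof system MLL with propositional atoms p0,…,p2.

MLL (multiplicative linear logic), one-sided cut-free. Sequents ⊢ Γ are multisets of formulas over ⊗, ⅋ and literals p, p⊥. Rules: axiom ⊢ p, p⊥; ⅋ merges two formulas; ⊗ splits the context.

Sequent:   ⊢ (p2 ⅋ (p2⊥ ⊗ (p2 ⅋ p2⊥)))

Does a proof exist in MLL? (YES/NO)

Proof tree:
[⅋]  ⊢ (p2 ⅋ (p2⊥ ⊗ (p2 ⅋ p2⊥)))
  [⊗]  ⊢ p2, (p2⊥ ⊗ (p2 ⅋ p2⊥))
    [Ax]  ⊢ p2, p2⊥
    [⅋]  ⊢ (p2 ⅋ p2⊥)
      [Ax]  ⊢ p2, p2⊥

Result: YES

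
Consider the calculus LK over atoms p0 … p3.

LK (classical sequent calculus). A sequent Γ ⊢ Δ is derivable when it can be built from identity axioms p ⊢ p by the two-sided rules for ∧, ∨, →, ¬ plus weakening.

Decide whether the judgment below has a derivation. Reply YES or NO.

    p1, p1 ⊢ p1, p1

Derivation trace:
[WL] p1, p1 ⊢ p1, p1
  [WR] p1 ⊢ p1, p1
    [Ax] p1 ⊢ p1

Result: YES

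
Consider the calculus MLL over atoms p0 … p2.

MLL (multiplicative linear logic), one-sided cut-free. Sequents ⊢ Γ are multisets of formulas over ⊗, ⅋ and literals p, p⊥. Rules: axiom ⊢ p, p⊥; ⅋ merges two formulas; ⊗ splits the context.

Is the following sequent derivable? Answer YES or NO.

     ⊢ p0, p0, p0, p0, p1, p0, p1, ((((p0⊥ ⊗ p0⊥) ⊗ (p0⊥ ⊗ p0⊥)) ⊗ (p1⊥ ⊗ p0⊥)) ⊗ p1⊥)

Derivation (root first):
[⊗]  ⊢ p0, p0, p0, p0, p1, p0, p1, ((((p0⊥ ⊗ p0⊥) ⊗ (p0⊥ ⊗ p0⊥)) ⊗ (p1⊥ ⊗ p0⊥)) ⊗ p1⊥)
  [⊗]  ⊢ p0, p0, p0, p0, p1, p0, (((p0⊥ ⊗ p0⊥) ⊗ (p0⊥ ⊗ p0⊥)) ⊗ (p1⊥ ⊗ p0⊥))
    [⊗]  ⊢ p0, p0, p0, p0, ((p0⊥ ⊗ p0⊥) ⊗ (p0⊥ ⊗ p0⊥))
      [⊗]  ⊢ p0, p0, (p0⊥ ⊗ p0⊥)
        [Ax]  ⊢ p0, p0⊥
        [Ax]  ⊢ p0, p0⊥
      [⊗]  ⊢ p0, p0, (p0⊥ ⊗ p0⊥)
        [Ax]  ⊢ p0, p0⊥
        [Ax]  ⊢ p0, p0⊥
    [⊗]  ⊢ p1, p0, (p1⊥ ⊗ p0⊥)
      [Ax]  ⊢ p1, p1⊥
      [Ax]  ⊢ p0, p0⊥
  [Ax]  ⊢ p1, p1⊥

Result: YES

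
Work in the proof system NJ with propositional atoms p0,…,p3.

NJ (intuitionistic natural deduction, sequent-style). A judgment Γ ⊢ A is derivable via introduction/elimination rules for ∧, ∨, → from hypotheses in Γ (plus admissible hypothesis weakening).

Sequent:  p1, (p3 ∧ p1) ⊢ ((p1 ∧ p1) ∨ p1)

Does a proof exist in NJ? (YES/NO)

Proof tree:
[Wk] p1, (p3 ∧ p1) ⊢ ((p1 ∧ p1) ∨ p1)
  [∨I₁] p1 ⊢ ((p1 ∧ p1) ∨ p1)
    [∧I] p1 ⊢ (p1 ∧ p1)
      [Ax] p1 ⊢ p1
      [Ax] p1 ⊢ p1

Result: YES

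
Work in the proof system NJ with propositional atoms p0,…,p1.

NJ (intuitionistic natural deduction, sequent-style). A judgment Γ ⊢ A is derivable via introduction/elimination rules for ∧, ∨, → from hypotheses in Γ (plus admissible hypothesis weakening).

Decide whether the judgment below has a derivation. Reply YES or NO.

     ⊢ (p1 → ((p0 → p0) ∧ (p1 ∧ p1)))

Proof tree:
[→I]  ⊢ (p1 → ((p0 → p0) ∧ (p1 ∧ p1)))
  [∧I] p1 ⊢ ((p0 → p0) ∧ (p1 ∧ p1))
    [→I]  ⊢ (p0 → p0)
      [Ax] p0 ⊢ p0
    [∧I] p1 ⊢ (p1 ∧ p1)
      [Wk] p1, p1 ⊢ p1
        [Ax] p1 ⊢ p1
      [Wk] p1, p1 ⊢ p1
        [Ax] p1 ⊢ p1

Result: YES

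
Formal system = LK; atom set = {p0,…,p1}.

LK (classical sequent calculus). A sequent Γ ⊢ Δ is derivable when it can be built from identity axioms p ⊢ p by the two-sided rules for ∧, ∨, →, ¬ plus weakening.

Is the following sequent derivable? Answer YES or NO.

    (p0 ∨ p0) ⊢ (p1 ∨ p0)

Derivation (root first):
[∨R] (p0 ∨ p0) ⊢ (p1 ∨ p0)
  [∨L] (p0 ∨ p0) ⊢ p1, p0
    [WR] p0 ⊢ p0, p1
      [Ax] p0 ⊢ p0
    [Ax] p0 ⊢ p0

Result: YES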